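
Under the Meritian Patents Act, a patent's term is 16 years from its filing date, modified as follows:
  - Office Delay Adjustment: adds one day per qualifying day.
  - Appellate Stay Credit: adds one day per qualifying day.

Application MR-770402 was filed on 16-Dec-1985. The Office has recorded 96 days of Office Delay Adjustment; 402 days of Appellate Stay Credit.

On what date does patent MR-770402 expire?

Base term: filing date + 16 years → 16 December 2001.
Office Delay Adjustment: +96 days → 22 March 2002.
Appellate Stay Credit: +402 days → 28 April 2003.

April 28, 2003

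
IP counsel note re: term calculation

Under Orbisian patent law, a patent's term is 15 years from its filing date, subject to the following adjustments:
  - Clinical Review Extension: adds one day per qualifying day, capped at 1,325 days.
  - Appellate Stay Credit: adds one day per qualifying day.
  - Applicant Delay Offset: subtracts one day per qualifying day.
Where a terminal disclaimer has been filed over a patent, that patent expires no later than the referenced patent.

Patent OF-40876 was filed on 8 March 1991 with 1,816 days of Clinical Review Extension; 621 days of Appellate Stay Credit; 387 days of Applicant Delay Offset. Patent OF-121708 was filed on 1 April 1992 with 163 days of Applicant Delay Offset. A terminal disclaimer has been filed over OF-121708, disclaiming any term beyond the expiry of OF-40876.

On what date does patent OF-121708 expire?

October 20, 2006

Natural term of OF-121708:
  Base: filing + 15 years → 1 April 2007.
  Applicant Delay Offset: −163 days → 20 October 2006.
Expiry of referenced patent OF-40876:
  Base: filing + 15 years → 8 March 2006.
  Clinical Review Extension: 1816 days claimed exceeds the 1325-day cap, so +1325 days → 23 October 2009.
  Appellate Stay Credit: +621 days → 6 July 2011.
  Applicant Delay Offset: −387 days → 14 June 2010.
Terminal disclaimer: OF-121708 expires on the earlier of 20 October 2006 and 14 June 2010.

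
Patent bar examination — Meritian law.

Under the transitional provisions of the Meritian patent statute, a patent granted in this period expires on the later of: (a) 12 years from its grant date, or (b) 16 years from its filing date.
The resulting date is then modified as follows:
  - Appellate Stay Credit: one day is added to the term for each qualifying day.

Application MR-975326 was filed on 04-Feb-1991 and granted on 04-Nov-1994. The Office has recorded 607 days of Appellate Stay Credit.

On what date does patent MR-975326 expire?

October 3, 2008

(a) grant + 12 years → 4 November 2006.
(b) filing + 16 years → 4 February 2007.
Later of the two: 4 February 2007.
Appellate Stay Credit: +607 days → 3 October 2008.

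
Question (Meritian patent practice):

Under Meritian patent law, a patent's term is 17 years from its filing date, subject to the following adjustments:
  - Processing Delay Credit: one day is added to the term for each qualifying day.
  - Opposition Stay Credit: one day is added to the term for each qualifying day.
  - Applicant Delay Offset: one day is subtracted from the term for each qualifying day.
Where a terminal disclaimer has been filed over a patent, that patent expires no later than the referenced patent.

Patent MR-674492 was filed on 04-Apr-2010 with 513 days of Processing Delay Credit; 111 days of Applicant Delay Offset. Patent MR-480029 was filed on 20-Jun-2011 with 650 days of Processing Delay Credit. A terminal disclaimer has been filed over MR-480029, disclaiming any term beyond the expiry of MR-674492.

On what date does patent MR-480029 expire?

May 10, 2028

Natural term of MR-480029:
  Base: filing + 17 years → 20 June 2028.
  Processing Delay Credit: +650 days → 1 April 2030.
Expiry of referenced patent MR-674492:
  Base: filing + 17 years → 4 April 2027.
  Processing Delay Credit: +513 days → 29 August 2028.
  Applicant Delay Offset: −111 days → 10 May 2028.
Terminal disclaimer: MR-480029 expires on the earlier of 1 April 2030 and 10 May 2028.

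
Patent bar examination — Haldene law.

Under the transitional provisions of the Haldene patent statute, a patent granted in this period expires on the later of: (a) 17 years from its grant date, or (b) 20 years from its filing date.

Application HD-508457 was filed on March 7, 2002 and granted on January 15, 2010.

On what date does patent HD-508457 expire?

January 15, 2027

(a) grant + 17 years → 15 January 2027.
(b) filing + 20 years → 7 March 2022.
Later of the two: 15 January 2027.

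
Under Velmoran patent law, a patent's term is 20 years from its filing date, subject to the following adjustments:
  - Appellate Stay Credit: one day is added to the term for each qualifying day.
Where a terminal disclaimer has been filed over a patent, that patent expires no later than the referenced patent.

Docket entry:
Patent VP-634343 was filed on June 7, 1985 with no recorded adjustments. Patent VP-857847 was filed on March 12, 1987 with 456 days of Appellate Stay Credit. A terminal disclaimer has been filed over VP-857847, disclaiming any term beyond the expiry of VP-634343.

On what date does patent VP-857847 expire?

Natural term of VP-857847:
  Base: filing + 20 years → 12 March 2007.
  Appellate Stay Credit: +456 days → 10 June 2008.
Expiry of referenced patent VP-634343:
  Base: filing + 20 years → 7 June 2005.
Terminal disclaimer: VP-857847 expires on the earlier of 10 June 2008 and 7 June 2005.

June 7, 2005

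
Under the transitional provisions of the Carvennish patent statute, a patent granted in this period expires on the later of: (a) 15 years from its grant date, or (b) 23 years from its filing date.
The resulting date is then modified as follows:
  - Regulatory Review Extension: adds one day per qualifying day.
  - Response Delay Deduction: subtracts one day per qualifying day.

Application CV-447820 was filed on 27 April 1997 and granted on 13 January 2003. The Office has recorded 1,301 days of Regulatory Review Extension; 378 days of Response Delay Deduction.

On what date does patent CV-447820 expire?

(a) grant + 15 years → 13 January 2018.
(b) filing + 23 years → 27 April 2020.
Later of the two: 27 April 2020.
Regulatory Review Extension: +1301 days → 19 November 2023.
Response Delay Deduction: −378 days → 6 November 2022.

2022-11-06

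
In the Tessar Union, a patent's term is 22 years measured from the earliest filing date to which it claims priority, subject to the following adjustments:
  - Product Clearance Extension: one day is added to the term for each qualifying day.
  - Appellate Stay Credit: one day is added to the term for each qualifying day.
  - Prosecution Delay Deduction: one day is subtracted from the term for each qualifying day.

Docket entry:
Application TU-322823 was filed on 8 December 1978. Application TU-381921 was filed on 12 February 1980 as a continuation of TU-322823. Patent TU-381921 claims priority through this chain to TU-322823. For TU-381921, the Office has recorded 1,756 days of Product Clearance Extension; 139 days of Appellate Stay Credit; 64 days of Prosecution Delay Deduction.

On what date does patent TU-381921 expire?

2005-12-13

Earliest priority filing: 8 December 1978.
Base term: 8 December 1978 + 22 years → 8 December 2000.
Product Clearance Extension: +1756 days → 29 September 2005.
Appellate Stay Credit: +139 days → 15 February 2006.
Prosecution Delay Deduction: −64 days → 13 December 2005.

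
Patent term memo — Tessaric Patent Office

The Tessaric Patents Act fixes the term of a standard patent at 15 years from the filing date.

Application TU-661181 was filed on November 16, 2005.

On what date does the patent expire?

2020-11-16

Filing date + 15 years → 16 November 2020.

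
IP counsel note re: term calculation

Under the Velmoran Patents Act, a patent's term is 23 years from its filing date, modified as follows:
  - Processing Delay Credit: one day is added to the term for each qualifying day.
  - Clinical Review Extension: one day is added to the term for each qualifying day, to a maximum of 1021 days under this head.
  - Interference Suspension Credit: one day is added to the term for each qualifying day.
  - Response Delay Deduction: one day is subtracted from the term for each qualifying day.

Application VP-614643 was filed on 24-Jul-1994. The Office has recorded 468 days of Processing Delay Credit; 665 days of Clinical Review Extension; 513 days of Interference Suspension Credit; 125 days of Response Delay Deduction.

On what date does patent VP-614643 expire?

2021-09-22

Base term: filing date + 23 years → 24 July 2017.
Processing Delay Credit: +468 days → 4 November 2018.
Clinical Review Extension: 665 days (within the 1021-day cap) → +665 days → 30 August 2020.
Interference Suspension Credit: +513 days → 25 January 2022.
Response Delay Deduction: −125 days → 22 September 2021.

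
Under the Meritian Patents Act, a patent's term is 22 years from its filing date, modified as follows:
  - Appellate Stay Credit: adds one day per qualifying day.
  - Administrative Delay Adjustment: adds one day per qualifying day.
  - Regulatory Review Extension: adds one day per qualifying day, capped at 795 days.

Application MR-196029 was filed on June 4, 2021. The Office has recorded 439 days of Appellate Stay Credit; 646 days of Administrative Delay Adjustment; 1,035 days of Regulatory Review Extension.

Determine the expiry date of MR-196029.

Base term: filing date + 22 years → 4 June 2043.
Appellate Stay Credit: +439 days → 16 August 2044.
Administrative Delay Adjustment: +646 days → 24 May 2046.
Regulatory Review Extension: 1035 days claimed exceeds the 795-day cap, so +795 days → 27 July 2048.

2048-07-27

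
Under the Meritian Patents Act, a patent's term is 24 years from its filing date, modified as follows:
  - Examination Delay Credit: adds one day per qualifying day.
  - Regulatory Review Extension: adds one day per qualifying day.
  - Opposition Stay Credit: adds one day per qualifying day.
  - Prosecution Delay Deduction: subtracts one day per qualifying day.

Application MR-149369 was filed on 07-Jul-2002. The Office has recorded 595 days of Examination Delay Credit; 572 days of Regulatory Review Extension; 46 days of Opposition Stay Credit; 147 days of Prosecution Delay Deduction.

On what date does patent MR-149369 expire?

Base term: filing date + 24 years → 7 July 2026.
Examination Delay Credit: +595 days → 22 February 2028.
Regulatory Review Extension: +572 days → 16 September 2029.
Opposition Stay Credit: +46 days → 1 November 2029.
Prosecution Delay Deduction: −147 days → 7 June 2029.

2029-06-07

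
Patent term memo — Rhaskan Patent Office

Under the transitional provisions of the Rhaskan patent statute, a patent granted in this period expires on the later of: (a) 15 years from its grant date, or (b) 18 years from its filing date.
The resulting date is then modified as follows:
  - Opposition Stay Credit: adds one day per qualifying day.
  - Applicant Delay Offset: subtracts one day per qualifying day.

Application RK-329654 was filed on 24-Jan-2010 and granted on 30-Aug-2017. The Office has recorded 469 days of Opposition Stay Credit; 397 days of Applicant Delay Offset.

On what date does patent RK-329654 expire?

(a) grant + 15 years → 30 August 2032.
(b) filing + 18 years → 24 January 2028.
Later of the two: 30 August 2032.
Opposition Stay Credit: +469 days → 12 December 2033.
Applicant Delay Offset: −397 days → 10 November 2032.

November 10, 2032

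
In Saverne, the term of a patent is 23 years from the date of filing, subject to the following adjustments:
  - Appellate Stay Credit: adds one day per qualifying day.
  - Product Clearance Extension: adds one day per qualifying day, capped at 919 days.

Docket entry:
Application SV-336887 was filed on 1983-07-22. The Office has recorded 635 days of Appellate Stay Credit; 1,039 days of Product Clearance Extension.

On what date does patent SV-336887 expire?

October 23, 2010

Base term: filing date + 23 years → 22 July 2006.
Appellate Stay Credit: +635 days → 17 April 2008.
Product Clearance Extension: 1039 days claimed exceeds the 919-day cap, so +919 days → 23 October 2010.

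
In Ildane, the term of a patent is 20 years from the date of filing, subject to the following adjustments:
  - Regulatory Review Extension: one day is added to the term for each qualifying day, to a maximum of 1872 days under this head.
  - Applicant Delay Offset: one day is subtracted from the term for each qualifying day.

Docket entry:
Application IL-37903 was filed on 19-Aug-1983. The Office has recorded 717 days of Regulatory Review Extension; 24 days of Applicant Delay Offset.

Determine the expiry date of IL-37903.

Base term: filing date + 20 years → 19 August 2003.
Regulatory Review Extension: 717 days (within the 1872-day cap) → +717 days → 5 August 2005.
Applicant Delay Offset: −24 days → 12 July 2005.

2005-07-12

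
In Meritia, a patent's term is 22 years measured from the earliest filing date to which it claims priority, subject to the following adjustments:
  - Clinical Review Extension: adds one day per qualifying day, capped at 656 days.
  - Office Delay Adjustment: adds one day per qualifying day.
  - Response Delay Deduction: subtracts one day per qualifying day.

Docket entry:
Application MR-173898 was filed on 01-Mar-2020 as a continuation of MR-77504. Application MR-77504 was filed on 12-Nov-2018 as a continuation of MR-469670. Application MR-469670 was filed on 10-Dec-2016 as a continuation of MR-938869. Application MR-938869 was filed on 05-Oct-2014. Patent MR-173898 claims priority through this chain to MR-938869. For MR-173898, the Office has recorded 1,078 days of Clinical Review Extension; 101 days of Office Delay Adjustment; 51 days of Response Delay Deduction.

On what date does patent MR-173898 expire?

Earliest priority filing: 5 October 2014.
Base term: 5 October 2014 + 22 years → 5 October 2036.
Clinical Review Extension: 1078 days claimed exceeds the 656-day cap, so +656 days → 23 July 2038.
Office Delay Adjustment: +101 days → 1 November 2038.
Response Delay Deduction: −51 days → 11 September 2038.

September 11, 2038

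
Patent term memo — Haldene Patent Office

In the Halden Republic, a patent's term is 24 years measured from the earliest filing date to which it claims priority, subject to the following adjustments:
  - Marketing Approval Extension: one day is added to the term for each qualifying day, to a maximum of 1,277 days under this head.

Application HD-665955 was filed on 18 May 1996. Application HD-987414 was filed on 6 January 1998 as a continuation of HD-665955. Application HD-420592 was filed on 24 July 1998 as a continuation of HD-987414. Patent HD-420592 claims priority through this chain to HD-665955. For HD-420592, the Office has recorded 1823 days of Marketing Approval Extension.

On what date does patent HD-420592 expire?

November 16, 2023

Earliest priority filing: 18 May 1996.
Base term: 18 May 1996 + 24 years → 18 May 2020.
Marketing Approval Extension: 1823 days claimed exceeds the 1277-day cap, so +1277 days → 16 November 2023.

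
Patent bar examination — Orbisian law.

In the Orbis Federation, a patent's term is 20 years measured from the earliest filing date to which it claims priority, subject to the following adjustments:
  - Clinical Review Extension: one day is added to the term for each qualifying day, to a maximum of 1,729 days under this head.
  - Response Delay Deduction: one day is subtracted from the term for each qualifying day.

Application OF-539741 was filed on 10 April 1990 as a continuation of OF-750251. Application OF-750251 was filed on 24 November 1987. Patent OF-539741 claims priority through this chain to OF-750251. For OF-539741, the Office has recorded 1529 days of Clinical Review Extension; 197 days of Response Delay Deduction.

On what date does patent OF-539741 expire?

Earliest priority filing: 24 November 1987.
Base term: 24 November 1987 + 20 years → 24 November 2007.
Clinical Review Extension: 1529 days (within the 1729-day cap) → +1529 days → 31 January 2012.
Response Delay Deduction: −197 days → 18 July 2011.

2011-07-18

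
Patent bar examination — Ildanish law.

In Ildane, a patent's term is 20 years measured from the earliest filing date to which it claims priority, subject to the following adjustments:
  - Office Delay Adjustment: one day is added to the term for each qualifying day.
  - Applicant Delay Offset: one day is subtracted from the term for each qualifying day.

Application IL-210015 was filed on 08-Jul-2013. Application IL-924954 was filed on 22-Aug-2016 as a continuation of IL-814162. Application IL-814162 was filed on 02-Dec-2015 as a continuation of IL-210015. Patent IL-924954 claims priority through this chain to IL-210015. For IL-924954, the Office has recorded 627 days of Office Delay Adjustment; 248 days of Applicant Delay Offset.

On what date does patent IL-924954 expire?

Earliest priority filing: 8 July 2013.
Base term: 8 July 2013 + 20 years → 8 July 2033.
Office Delay Adjustment: +627 days → 27 March 2035.
Applicant Delay Offset: −248 days → 22 July 2034.

July 22, 2034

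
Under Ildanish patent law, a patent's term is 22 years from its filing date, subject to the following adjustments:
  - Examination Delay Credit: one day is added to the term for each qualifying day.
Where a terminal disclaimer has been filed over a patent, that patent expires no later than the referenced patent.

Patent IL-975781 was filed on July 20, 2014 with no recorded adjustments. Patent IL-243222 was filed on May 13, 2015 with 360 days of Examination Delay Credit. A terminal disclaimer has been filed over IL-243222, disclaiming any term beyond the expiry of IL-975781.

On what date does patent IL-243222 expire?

Natural term of IL-243222:
  Base: filing + 22 years → 13 May 2037.
  Examination Delay Credit: +360 days → 8 May 2038.
Expiry of referenced patent IL-975781:
  Base: filing + 22 years → 20 July 2036.
Terminal disclaimer: IL-243222 expires on the earlier of 8 May 2038 and 20 July 2036.

July 20, 2036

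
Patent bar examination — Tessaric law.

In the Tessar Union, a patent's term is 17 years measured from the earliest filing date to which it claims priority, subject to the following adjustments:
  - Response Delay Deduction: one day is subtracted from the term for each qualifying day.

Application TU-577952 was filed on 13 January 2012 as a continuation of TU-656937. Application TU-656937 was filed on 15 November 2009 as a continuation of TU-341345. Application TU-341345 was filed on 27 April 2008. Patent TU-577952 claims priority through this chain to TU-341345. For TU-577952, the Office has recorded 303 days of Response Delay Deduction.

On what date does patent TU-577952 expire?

June 28, 2024

Earliest priority filing: 27 April 2008.
Base term: 27 April 2008 + 17 years → 27 April 2025.
Response Delay Deduction: −303 days → 28 June 2024.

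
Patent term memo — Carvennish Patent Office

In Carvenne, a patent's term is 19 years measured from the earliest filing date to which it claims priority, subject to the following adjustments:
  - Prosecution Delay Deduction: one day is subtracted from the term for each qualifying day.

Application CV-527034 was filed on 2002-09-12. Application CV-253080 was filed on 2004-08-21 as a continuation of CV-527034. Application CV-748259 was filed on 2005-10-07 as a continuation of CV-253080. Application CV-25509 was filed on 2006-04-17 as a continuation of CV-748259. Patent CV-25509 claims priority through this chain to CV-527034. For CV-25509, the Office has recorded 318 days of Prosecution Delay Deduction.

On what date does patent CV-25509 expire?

Earliest priority filing: 12 September 2002.
Base term: 12 September 2002 + 19 years → 12 September 2021.
Prosecution Delay Deduction: −318 days → 29 October 2020.

2020-10-29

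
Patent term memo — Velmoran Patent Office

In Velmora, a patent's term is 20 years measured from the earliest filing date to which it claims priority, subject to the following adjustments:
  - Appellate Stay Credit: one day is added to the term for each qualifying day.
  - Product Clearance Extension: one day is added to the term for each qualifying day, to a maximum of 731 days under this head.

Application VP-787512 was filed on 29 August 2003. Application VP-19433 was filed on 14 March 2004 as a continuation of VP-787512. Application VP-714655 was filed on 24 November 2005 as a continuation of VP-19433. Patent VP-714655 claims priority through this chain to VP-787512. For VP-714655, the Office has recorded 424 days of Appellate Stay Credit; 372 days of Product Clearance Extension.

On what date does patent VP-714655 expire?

November 2, 2025

Earliest priority filing: 29 August 2003.
Base term: 29 August 2003 + 20 years → 29 August 2023.
Appellate Stay Credit: +424 days → 26 October 2024.
Product Clearance Extension: 372 days (within the 731-day cap) → +372 days → 2 November 2025.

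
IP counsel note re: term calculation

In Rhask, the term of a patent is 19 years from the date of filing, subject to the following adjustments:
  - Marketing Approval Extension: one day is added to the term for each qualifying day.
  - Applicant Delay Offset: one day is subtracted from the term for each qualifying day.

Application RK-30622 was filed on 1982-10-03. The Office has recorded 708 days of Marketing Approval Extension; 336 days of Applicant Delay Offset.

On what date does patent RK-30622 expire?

Base term: filing date + 19 years → 3 October 2001.
Marketing Approval Extension: +708 days → 11 September 2003.
Applicant Delay Offset: −336 days → 10 October 2002.

October 10, 2002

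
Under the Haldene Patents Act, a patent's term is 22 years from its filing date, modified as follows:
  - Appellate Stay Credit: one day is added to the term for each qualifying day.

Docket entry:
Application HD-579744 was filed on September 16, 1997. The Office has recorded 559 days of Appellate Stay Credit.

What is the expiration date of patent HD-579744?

Base term: filing date + 22 years → 16 September 2019.
Appellate Stay Credit: +559 days → 28 March 2021.

2021-03-28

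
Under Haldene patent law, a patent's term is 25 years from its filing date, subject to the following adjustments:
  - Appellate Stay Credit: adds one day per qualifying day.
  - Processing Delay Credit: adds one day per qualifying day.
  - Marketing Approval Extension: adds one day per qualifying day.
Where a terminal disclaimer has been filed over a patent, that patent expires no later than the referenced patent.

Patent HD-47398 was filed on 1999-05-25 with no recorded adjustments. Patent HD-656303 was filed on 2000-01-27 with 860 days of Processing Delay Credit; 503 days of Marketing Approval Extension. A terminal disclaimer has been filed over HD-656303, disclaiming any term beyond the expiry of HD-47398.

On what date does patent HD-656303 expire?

2024-05-25

Natural term of HD-656303:
  Base: filing + 25 years → 27 January 2025.
  Processing Delay Credit: +860 days → 6 June 2027.
  Marketing Approval Extension: +503 days → 21 October 2028.
Expiry of referenced patent HD-47398:
  Base: filing + 25 years → 25 May 2024.
Terminal disclaimer: HD-656303 expires on the earlier of 21 October 2028 and 25 May 2024.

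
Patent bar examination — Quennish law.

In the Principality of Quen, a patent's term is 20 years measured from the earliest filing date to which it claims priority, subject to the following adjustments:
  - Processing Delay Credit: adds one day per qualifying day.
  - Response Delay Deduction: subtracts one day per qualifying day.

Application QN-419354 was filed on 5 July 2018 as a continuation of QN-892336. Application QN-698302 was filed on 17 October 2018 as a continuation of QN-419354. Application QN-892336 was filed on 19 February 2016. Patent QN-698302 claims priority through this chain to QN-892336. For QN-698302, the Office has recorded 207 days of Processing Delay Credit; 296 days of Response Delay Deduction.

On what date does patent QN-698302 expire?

2035-11-22

Earliest priority filing: 19 February 2016.
Base term: 19 February 2016 + 20 years → 19 February 2036.
Processing Delay Credit: +207 days → 13 September 2036.
Response Delay Deduction: −296 days → 22 November 2035.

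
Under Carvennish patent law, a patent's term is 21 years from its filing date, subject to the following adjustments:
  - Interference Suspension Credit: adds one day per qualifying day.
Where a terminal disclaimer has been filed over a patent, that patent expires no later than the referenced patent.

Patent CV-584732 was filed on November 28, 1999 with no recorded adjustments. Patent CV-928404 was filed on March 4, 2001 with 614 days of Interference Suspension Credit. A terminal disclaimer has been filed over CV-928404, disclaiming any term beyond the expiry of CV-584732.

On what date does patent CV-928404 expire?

November 28, 2020

Natural term of CV-928404:
  Base: filing + 21 years → 4 March 2022.
  Interference Suspension Credit: +614 days → 8 November 2023.
Expiry of referenced patent CV-584732:
  Base: filing + 21 years → 28 November 2020.
Terminal disclaimer: CV-928404 expires on the earlier of 8 November 2023 and 28 November 2020.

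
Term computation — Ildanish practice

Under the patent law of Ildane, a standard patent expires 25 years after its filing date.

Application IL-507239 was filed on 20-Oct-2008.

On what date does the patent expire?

2033-10-20

Filing date + 25 years → 20 October 2033.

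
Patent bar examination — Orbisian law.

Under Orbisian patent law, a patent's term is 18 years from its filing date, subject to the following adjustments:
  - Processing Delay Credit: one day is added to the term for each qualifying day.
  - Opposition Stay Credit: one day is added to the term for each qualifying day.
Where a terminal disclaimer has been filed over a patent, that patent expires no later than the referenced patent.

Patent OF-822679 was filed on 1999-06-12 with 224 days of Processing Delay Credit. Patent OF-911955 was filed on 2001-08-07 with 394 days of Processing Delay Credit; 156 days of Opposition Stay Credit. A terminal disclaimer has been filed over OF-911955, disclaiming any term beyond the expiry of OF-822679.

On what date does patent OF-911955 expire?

2018-01-22

Natural term of OF-911955:
  Base: filing + 18 years → 7 August 2019.
  Processing Delay Credit: +394 days → 4 September 2020.
  Opposition Stay Credit: +156 days → 7 February 2021.
Expiry of referenced patent OF-822679:
  Base: filing + 18 years → 12 June 2017.
  Processing Delay Credit: +224 days → 22 January 2018.
Terminal disclaimer: OF-911955 expires on the earlier of 7 February 2021 and 22 January 2018.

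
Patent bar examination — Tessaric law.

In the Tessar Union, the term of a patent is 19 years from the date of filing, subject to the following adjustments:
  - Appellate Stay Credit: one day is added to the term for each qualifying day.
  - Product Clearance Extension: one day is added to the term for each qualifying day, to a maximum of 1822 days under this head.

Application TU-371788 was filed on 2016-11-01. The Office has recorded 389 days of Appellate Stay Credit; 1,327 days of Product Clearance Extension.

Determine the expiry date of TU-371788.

Base term: filing date + 19 years → 1 November 2035.
Appellate Stay Credit: +389 days → 24 November 2036.
Product Clearance Extension: 1327 days (within the 1822-day cap) → +1327 days → 13 July 2040.

July 13, 2040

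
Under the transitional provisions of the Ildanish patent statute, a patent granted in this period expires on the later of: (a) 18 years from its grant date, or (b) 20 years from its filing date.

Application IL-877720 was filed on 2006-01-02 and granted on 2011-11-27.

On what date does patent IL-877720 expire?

November 27, 2029

(a) grant + 18 years → 27 November 2029.
(b) filing + 20 years → 2 January 2026.
Later of the two: 27 November 2029.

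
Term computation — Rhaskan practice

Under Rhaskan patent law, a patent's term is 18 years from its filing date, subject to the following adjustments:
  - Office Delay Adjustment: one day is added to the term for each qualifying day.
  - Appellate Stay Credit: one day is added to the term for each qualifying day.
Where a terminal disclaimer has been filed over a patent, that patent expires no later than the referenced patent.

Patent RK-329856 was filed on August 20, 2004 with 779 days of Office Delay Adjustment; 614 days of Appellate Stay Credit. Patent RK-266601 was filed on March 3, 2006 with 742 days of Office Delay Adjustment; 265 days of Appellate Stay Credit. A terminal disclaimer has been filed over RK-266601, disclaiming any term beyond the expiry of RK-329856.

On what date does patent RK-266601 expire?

Natural term of RK-266601:
  Base: filing + 18 years → 3 March 2024.
  Office Delay Adjustment: +742 days → 15 March 2026.
  Appellate Stay Credit: +265 days → 5 December 2026.
Expiry of referenced patent RK-329856:
  Base: filing + 18 years → 20 August 2022.
  Office Delay Adjustment: +779 days → 7 October 2024.
  Appellate Stay Credit: +614 days → 13 June 2026.
Terminal disclaimer: RK-266601 expires on the earlier of 5 December 2026 and 13 June 2026.

June 13, 2026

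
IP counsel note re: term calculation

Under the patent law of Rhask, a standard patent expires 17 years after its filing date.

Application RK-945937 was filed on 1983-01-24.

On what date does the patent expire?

Filing date + 17 years → 24 January 2000.

January 24, 2000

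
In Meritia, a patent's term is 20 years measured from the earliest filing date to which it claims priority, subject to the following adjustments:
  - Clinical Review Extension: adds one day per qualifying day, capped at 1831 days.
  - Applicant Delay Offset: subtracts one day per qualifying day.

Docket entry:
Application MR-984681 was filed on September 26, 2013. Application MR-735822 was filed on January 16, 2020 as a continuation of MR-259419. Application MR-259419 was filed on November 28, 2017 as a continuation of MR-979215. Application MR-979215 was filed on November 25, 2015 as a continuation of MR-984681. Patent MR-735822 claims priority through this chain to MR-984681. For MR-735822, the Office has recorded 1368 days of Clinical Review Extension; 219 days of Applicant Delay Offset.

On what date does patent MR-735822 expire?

2036-11-18

Earliest priority filing: 26 September 2013.
Base term: 26 September 2013 + 20 years → 26 September 2033.
Clinical Review Extension: 1368 days (within the 1831-day cap) → +1368 days → 25 June 2037.
Applicant Delay Offset: −219 days → 18 November 2036.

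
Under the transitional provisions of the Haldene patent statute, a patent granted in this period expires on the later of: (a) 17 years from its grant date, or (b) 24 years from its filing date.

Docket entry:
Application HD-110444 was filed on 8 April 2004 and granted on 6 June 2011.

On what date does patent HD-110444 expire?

June 6, 2028

(a) grant + 17 years → 6 June 2028.
(b) filing + 24 years → 8 April 2028.
Later of the two: 6 June 2028.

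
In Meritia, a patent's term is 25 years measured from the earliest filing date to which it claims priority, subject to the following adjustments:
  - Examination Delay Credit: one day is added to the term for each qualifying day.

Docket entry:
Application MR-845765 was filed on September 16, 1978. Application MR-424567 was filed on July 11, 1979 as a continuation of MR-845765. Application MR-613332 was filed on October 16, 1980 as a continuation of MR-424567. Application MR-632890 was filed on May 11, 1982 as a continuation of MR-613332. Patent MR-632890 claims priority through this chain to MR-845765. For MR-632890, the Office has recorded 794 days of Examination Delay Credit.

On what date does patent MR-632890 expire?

Earliest priority filing: 16 September 1978.
Base term: 16 September 1978 + 25 years → 16 September 2003.
Examination Delay Credit: +794 days → 18 November 2005.

2005-11-18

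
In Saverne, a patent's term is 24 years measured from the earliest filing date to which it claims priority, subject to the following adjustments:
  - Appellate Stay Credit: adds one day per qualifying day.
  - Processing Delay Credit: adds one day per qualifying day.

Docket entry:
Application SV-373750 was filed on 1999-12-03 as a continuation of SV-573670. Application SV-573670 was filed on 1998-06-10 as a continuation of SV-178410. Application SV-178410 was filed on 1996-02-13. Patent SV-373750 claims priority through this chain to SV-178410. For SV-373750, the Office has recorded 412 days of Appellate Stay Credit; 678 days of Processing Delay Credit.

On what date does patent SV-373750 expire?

Earliest priority filing: 13 February 1996.
Base term: 13 February 1996 + 24 years → 13 February 2020.
Appellate Stay Credit: +412 days → 31 March 2021.
Processing Delay Credit: +678 days → 7 February 2023.

February 7, 2023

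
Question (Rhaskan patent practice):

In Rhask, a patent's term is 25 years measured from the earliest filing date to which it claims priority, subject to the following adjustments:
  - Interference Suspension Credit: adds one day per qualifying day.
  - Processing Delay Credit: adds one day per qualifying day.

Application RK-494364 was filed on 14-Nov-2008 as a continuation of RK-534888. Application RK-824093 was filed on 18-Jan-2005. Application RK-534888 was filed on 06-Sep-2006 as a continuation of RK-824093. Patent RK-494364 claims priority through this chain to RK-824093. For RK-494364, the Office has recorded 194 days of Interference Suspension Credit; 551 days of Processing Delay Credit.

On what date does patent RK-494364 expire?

2032-02-02

Earliest priority filing: 18 January 2005.
Base term: 18 January 2005 + 25 years → 18 January 2030.
Interference Suspension Credit: +194 days → 31 July 2030.
Processing Delay Credit: +551 days → 2 February 2032.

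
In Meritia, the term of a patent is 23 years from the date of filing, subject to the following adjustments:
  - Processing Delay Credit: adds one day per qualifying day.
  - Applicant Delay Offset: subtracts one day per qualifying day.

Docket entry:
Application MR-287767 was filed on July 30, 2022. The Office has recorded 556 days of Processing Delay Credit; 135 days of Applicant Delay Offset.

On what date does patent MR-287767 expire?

September 24, 2046

Base term: filing date + 23 years → 30 July 2045.
Processing Delay Credit: +556 days → 6 February 2047.
Applicant Delay Offset: −135 days → 24 September 2046.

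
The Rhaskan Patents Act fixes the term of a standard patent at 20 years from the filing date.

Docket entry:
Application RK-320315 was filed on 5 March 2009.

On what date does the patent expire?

Filing date + 20 years → 5 March 2029.

March 5, 2029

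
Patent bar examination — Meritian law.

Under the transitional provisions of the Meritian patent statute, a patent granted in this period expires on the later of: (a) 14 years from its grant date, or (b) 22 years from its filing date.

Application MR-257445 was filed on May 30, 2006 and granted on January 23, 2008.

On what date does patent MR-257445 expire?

(a) grant + 14 years → 23 January 2022.
(b) filing + 22 years → 30 May 2028.
Later of the two: 30 May 2028.

May 30, 2028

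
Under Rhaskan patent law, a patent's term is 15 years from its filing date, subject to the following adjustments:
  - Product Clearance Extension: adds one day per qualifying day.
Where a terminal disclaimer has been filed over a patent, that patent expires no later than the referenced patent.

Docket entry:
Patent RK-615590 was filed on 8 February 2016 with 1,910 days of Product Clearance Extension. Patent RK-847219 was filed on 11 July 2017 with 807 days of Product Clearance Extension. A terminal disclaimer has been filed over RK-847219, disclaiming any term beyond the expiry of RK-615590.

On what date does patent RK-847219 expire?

Natural term of RK-847219:
  Base: filing + 15 years → 11 July 2032.
  Product Clearance Extension: +807 days → 26 September 2034.
Expiry of referenced patent RK-615590:
  Base: filing + 15 years → 8 February 2031.
  Product Clearance Extension: +1910 days → 2 May 2036.
Terminal disclaimer: RK-847219 expires on the earlier of 26 September 2034 and 2 May 2036.

September 26, 2034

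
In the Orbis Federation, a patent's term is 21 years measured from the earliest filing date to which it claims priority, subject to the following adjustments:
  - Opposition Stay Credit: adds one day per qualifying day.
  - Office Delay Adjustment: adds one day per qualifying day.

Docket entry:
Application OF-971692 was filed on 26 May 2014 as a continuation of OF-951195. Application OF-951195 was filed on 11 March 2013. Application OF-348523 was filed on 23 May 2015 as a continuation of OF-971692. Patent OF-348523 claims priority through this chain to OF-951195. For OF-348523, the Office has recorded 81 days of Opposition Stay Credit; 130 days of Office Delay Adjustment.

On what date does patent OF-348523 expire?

October 8, 2034

Earliest priority filing: 11 March 2013.
Base term: 11 March 2013 + 21 years → 11 March 2034.
Opposition Stay Credit: +81 days → 31 May 2034.
Office Delay Adjustment: +130 days → 8 October 2034.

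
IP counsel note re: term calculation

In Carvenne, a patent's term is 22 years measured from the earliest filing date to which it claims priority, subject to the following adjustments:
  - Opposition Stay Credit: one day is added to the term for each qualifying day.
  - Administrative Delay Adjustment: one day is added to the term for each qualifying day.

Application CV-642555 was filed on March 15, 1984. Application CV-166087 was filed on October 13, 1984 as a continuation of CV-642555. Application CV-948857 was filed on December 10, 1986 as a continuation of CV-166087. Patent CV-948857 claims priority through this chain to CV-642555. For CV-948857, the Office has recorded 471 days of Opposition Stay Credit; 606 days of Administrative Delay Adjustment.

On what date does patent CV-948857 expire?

2009-02-24

Earliest priority filing: 15 March 1984.
Base term: 15 March 1984 + 22 years → 15 March 2006.
Opposition Stay Credit: +471 days → 29 June 2007.
Administrative Delay Adjustment: +606 days → 24 February 2009.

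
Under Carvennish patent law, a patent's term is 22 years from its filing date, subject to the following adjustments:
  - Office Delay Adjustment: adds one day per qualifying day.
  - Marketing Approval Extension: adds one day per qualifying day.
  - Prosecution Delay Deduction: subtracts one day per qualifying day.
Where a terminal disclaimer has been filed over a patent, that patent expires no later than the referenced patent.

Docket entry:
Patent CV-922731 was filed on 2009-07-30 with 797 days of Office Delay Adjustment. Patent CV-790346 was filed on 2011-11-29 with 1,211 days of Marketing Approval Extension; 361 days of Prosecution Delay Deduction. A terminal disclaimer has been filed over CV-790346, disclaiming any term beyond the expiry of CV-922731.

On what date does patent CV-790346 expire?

October 4, 2033

Natural term of CV-790346:
  Base: filing + 22 years → 29 November 2033.
  Marketing Approval Extension: +1211 days → 24 March 2037.
  Prosecution Delay Deduction: −361 days → 28 March 2036.
Expiry of referenced patent CV-922731:
  Base: filing + 22 years → 30 July 2031.
  Office Delay Adjustment: +797 days → 4 October 2033.
Terminal disclaimer: CV-790346 expires on the earlier of 28 March 2036 and 4 October 2033.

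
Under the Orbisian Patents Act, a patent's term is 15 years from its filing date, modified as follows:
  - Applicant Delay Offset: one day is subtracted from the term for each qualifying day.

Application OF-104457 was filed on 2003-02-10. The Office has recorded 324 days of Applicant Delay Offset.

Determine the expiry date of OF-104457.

March 23, 2017

Base term: filing date + 15 years → 10 February 2018.
Applicant Delay Offset: −324 days → 23 March 2017.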